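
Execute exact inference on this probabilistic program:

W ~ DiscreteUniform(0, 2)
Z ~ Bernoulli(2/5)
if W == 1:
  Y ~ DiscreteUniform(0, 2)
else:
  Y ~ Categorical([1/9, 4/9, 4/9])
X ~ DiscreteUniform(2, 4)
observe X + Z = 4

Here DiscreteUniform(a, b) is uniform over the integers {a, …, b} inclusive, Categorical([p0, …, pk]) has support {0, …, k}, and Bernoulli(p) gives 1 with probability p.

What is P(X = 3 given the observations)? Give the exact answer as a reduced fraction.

P(X = 3 | obs) = 2/5

Enumerate traces; 18 have nonzero weight after conditioning:
  (W=0, Z=0, Y=0, X=4) weight 1/135
  (W=0, Z=0, Y=1, X=4) weight 4/135
  (W=0, Z=0, Y=2, X=4) weight 4/135
  (W=0, Z=1, Y=0, X=3) weight 2/405
  (W=0, Z=1, Y=1, X=3) weight 8/405
  (W=0, Z=1, Y=2, X=3) weight 8/405
  (W=1, Z=0, Y=0, X=4) weight 1/45
  (W=1, Z=0, Y=1, X=4) weight 1/45
  … 10 more
Group by X:
  weight(X=3) = 2/15
  weight(X=4) = 1/5
Total weight = 2/15 + 1/5 = 1/3
P(X=3 | obs) = 2/15 / 1/3 = 2/5
P(X=4 | obs) = 1/5 / 1/3 = 3/5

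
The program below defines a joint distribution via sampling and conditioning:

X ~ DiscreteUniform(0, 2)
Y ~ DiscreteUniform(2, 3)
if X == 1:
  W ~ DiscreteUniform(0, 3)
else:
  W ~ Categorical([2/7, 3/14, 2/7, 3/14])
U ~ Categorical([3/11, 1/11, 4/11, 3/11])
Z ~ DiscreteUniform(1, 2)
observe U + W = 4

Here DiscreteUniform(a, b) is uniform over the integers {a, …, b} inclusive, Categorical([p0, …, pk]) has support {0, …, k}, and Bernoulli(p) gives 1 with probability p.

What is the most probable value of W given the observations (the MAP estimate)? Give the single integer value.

Enumerate traces; 36 have nonzero weight after conditioning:
  (X=0, Y=2, W=1, U=3, Z=1) weight 3/616
  (X=0, Y=2, W=1, U=3, Z=2) weight 3/616
  (X=0, Y=2, W=2, U=2, Z=1) weight 2/231
  (X=0, Y=2, W=2, U=2, Z=2) weight 2/231
  (X=0, Y=2, W=3, U=1, Z=1) weight 1/616
  (X=0, Y=2, W=3, U=1, Z=2) weight 1/616
  (X=0, Y=3, W=1, U=3, Z=1) weight 3/616
  (X=0, Y=3, W=1, U=3, Z=2) weight 3/616
  … 28 more
Group by W:
  weight(W=1) = 19/308
  weight(W=2) = 23/231
  weight(W=3) = 19/924
Total weight = 19/308 + 23/231 + 19/924 = 2/11
P(W=1 | obs) = 19/308 / 2/11 = 19/56
P(W=2 | obs) = 23/231 / 2/11 = 23/42
P(W=3 | obs) = 19/924 / 2/11 = 19/168
argmax = 2

argmax_v P(W = v | obs) = 2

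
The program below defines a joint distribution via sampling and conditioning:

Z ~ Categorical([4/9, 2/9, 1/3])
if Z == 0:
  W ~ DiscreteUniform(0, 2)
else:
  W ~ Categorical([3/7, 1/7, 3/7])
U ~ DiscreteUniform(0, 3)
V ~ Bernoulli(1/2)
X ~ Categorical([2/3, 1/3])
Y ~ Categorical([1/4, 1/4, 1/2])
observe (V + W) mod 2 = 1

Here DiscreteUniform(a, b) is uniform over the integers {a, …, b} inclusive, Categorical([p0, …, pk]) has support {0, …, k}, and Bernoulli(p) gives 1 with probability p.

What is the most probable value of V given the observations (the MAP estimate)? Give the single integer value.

argmax_v P(V = v | obs) = 1

Enumerate traces; 216 have nonzero weight after conditioning:
  (Z=0, W=0, U=0, V=1, X=0, Y=0) weight 1/324
  (Z=0, W=0, U=0, V=1, X=0, Y=1) weight 1/324
  (Z=0, W=0, U=0, V=1, X=0, Y=2) weight 1/162
  (Z=0, W=0, U=0, V=1, X=1, Y=0) weight 1/648
  (Z=0, W=0, U=0, V=1, X=1, Y=1) weight 1/648
  (Z=0, W=0, U=0, V=1, X=1, Y=2) weight 1/324
  (Z=0, W=0, U=1, V=1, X=0, Y=0) weight 1/324
  (Z=0, W=0, U=1, V=1, X=0, Y=1) weight 1/324
  (Z=0, W=1, U=0, V=0, X=0, Y=0) weight 1/324
  … 207 more
Group by V:
  weight(V=0) = 43/378
  weight(V=1) = 73/189
Total weight = 43/378 + 73/189 = 1/2
P(V=0 | obs) = 43/378 / 1/2 = 43/189
P(V=1 | obs) = 73/189 / 1/2 = 146/189
argmax = 1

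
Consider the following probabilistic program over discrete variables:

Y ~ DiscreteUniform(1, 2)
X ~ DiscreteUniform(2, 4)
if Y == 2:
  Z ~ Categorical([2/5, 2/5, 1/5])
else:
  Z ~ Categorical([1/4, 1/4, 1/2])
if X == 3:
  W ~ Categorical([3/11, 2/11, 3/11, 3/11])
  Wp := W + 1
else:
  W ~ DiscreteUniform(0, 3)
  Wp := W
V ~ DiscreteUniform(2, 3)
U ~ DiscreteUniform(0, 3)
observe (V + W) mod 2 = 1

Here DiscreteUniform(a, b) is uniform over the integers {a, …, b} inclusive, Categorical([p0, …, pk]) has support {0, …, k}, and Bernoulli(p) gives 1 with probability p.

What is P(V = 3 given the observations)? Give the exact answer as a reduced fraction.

Enumerate traces; 288 have nonzero weight after conditioning:
  (Y=1, X=2, Z=0, W=0, V=3, U=0) weight 1/768
  (Y=1, X=2, Z=0, W=0, V=3, U=1) weight 1/768
  (Y=1, X=2, Z=0, W=0, V=3, U=2) weight 1/768
  (Y=1, X=2, Z=0, W=0, V=3, U=3) weight 1/768
  (Y=1, X=2, Z=0, W=1, V=2, U=0) weight 1/768
  (Y=1, X=2, Z=0, W=1, V=2, U=1) weight 1/768
  (Y=1, X=2, Z=0, W=1, V=2, U=2) weight 1/768
  (Y=1, X=2, Z=0, W=1, V=2, U=3) weight 1/768
  … 280 more
Group by V:
  weight(V=2) = 8/33
  weight(V=3) = 17/66
Total weight = 8/33 + 17/66 = 1/2
P(V=2 | obs) = 8/33 / 1/2 = 16/33
P(V=3 | obs) = 17/66 / 1/2 = 17/33

P(V = 3 | obs) = 17/33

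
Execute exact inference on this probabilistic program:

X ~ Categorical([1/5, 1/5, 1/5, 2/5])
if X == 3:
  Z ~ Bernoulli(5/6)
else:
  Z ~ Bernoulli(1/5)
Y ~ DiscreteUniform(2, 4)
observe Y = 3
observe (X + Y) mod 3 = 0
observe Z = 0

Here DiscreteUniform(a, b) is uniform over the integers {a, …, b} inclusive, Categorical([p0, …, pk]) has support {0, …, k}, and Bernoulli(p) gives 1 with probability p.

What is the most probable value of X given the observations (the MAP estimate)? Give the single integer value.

Enumerate traces; 2 have nonzero weight after conditioning:
  (X=0, Z=0, Y=3) weight 4/75
  (X=3, Z=0, Y=3) weight 1/45
Group by X:
  weight(X=0) = 4/75
  weight(X=3) = 1/45
Total weight = 4/75 + 1/45 = 17/225
P(X=0 | obs) = 4/75 / 17/225 = 12/17
P(X=3 | obs) = 1/45 / 17/225 = 5/17
argmax = 0

argmax_v P(X = v | obs) = 0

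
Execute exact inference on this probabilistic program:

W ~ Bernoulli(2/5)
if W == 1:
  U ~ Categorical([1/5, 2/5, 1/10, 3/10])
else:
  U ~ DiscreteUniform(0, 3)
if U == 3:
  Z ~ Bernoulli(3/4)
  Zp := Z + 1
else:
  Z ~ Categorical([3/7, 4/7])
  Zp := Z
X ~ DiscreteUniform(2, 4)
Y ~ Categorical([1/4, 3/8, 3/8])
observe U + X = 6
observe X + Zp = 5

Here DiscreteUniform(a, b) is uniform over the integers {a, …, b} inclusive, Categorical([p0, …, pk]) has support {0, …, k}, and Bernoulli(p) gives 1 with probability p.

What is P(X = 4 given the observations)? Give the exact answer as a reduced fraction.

P(X = 4 | obs) = 304/871

Enumerate traces; 12 have nonzero weight after conditioning:
  (W=0, U=2, Z=1, X=4, Y=0) weight 1/140
  (W=0, U=2, Z=1, X=4, Y=1) weight 3/280
  (W=0, U=2, Z=1, X=4, Y=2) weight 3/280
  (W=0, U=3, Z=1, X=3, Y=0) weight 3/320
  (W=0, U=3, Z=1, X=3, Y=1) weight 9/640
  (W=0, U=3, Z=1, X=3, Y=2) weight 9/640
  (W=1, U=2, Z=1, X=4, Y=0) weight 1/525
  (W=1, U=2, Z=1, X=4, Y=1) weight 1/350
  … 4 more
Group by X:
  weight(X=3) = 27/400
  weight(X=4) = 19/525
Total weight = 27/400 + 19/525 = 871/8400
P(X=3 | obs) = 27/400 / 871/8400 = 567/871
P(X=4 | obs) = 19/525 / 871/8400 = 304/871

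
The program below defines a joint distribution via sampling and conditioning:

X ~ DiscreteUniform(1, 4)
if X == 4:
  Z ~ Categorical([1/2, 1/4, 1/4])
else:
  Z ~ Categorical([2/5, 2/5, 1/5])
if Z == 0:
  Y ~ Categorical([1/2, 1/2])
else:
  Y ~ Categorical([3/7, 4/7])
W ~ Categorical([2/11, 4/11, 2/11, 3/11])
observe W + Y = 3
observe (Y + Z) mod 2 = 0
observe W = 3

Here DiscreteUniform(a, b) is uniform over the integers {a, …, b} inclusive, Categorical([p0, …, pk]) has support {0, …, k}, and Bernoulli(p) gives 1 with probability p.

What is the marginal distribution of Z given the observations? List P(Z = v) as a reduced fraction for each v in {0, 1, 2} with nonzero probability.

P(Z=0) = 7/10, P(Z=2) = 3/10

Enumerate traces; 8 have nonzero weight after conditioning:
  (X=1, Z=0, Y=0, W=3) weight 3/220
  (X=1, Z=2, Y=0, W=3) weight 9/1540
  (X=2, Z=0, Y=0, W=3) weight 3/220
  (X=2, Z=2, Y=0, W=3) weight 9/1540
  (X=3, Z=0, Y=0, W=3) weight 3/220
  (X=3, Z=2, Y=0, W=3) weight 9/1540
  (X=4, Z=0, Y=0, W=3) weight 3/176
  (X=4, Z=2, Y=0, W=3) weight 9/1232
Group by Z:
  weight(Z=0) = 51/880
  weight(Z=2) = 153/6160
Total weight = 51/880 + 153/6160 = 51/616
P(Z=0 | obs) = 51/880 / 51/616 = 7/10
P(Z=2 | obs) = 153/6160 / 51/616 = 3/10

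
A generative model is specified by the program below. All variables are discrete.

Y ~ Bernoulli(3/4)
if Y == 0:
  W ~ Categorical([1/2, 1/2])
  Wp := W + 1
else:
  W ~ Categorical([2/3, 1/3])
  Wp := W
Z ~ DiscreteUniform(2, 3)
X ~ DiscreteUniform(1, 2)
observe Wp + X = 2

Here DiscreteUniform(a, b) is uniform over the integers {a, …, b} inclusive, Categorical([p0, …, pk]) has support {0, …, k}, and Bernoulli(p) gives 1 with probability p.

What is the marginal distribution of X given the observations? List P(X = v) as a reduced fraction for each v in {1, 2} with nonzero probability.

Enumerate traces; 6 have nonzero weight after conditioning:
  (Y=0, W=0, Z=2, X=1) weight 1/32
  (Y=0, W=0, Z=3, X=1) weight 1/32
  (Y=1, W=0, Z=2, X=2) weight 1/8
  (Y=1, W=0, Z=3, X=2) weight 1/8
  (Y=1, W=1, Z=2, X=1) weight 1/16
  (Y=1, W=1, Z=3, X=1) weight 1/16
Group by X:
  weight(X=1) = 3/16
  weight(X=2) = 1/4
Total weight = 3/16 + 1/4 = 7/16
P(X=1 | obs) = 3/16 / 7/16 = 3/7
P(X=2 | obs) = 1/4 / 7/16 = 4/7

P(X=1) = 3/7, P(X=2) = 4/7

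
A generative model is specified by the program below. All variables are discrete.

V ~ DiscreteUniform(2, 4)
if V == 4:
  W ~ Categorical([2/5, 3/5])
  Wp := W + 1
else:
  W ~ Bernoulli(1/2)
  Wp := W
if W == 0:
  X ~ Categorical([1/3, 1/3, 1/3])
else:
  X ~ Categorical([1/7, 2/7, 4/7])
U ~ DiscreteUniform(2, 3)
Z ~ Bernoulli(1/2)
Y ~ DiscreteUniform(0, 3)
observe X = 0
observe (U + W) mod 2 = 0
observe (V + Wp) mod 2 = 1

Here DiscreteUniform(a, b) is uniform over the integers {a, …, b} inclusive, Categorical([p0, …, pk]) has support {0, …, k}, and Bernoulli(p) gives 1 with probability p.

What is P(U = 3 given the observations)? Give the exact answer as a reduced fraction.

Enumerate traces; 24 have nonzero weight after conditioning:
  (V=2, W=1, X=0, U=3, Z=0, Y=0) weight 1/672
  (V=2, W=1, X=0, U=3, Z=0, Y=1) weight 1/672
  (V=2, W=1, X=0, U=3, Z=0, Y=2) weight 1/672
  (V=2, W=1, X=0, U=3, Z=0, Y=3) weight 1/672
  (V=2, W=1, X=0, U=3, Z=1, Y=0) weight 1/672
  (V=2, W=1, X=0, U=3, Z=1, Y=1) weight 1/672
  (V=2, W=1, X=0, U=3, Z=1, Y=2) weight 1/672
  (V=2, W=1, X=0, U=3, Z=1, Y=3) weight 1/672
  (V=3, W=0, X=0, U=2, Z=0, Y=0) weight 1/288
  … 15 more
Group by U:
  weight(U=2) = 1/20
  weight(U=3) = 1/84
Total weight = 1/20 + 1/84 = 13/210
P(U=2 | obs) = 1/20 / 13/210 = 21/26
P(U=3 | obs) = 1/84 / 13/210 = 5/26

P(U = 3 | obs) = 5/26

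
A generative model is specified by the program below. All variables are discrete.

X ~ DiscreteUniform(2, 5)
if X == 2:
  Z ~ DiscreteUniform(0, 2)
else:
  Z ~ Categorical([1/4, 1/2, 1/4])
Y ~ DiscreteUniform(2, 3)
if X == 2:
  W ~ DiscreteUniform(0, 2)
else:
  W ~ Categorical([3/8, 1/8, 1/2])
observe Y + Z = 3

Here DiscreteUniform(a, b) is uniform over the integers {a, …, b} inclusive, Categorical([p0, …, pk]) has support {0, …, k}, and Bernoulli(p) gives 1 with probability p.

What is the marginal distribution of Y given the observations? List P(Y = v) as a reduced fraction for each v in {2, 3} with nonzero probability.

P(Y=2) = 22/35, P(Y=3) = 13/35

Enumerate traces; 24 have nonzero weight after conditioning:
  (X=2, Z=0, Y=3, W=0) weight 1/72
  (X=2, Z=0, Y=3, W=1) weight 1/72
  (X=2, Z=0, Y=3, W=2) weight 1/72
  (X=2, Z=1, Y=2, W=0) weight 1/72
  (X=2, Z=1, Y=2, W=1) weight 1/72
  (X=2, Z=1, Y=2, W=2) weight 1/72
  (X=3, Z=0, Y=3, W=0) weight 3/256
  (X=3, Z=0, Y=3, W=1) weight 1/256
  … 16 more
Group by Y:
  weight(Y=2) = 11/48
  weight(Y=3) = 13/96
Total weight = 11/48 + 13/96 = 35/96
P(Y=2 | obs) = 11/48 / 35/96 = 22/35
P(Y=3 | obs) = 13/96 / 35/96 = 13/35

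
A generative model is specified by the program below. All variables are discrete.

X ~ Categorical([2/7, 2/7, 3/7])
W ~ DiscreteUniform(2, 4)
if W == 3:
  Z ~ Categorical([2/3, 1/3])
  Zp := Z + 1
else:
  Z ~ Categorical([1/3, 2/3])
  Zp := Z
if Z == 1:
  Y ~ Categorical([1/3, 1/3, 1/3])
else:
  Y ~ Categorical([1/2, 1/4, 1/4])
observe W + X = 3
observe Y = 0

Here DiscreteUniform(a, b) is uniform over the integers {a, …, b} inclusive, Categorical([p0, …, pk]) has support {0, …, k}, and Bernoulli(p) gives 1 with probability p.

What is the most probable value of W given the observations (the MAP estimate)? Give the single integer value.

argmax_v P(W = v | obs) = 3

Enumerate traces; 4 have nonzero weight after conditioning:
  (X=0, W=3, Z=0, Y=0) weight 2/63
  (X=0, W=3, Z=1, Y=0) weight 2/189
  (X=1, W=2, Z=0, Y=0) weight 1/63
  (X=1, W=2, Z=1, Y=0) weight 4/189
Group by W:
  weight(W=2) = 1/27
  weight(W=3) = 8/189
Total weight = 1/27 + 8/189 = 5/63
P(W=2 | obs) = 1/27 / 5/63 = 7/15
P(W=3 | obs) = 8/189 / 5/63 = 8/15
argmax = 3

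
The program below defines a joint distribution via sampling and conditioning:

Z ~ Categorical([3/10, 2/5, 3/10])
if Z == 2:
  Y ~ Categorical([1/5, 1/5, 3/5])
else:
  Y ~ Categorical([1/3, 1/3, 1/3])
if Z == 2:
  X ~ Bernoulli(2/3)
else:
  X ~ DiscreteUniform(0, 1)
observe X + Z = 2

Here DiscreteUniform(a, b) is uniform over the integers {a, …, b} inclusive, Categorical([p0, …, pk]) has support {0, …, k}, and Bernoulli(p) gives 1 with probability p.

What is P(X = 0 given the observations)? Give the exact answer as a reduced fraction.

P(X = 0 | obs) = 1/3

Enumerate traces; 6 have nonzero weight after conditioning:
  (Z=1, Y=0, X=1) weight 1/15
  (Z=1, Y=1, X=1) weight 1/15
  (Z=1, Y=2, X=1) weight 1/15
  (Z=2, Y=0, X=0) weight 1/50
  (Z=2, Y=1, X=0) weight 1/50
  (Z=2, Y=2, X=0) weight 3/50
Group by X:
  weight(X=0) = 1/10
  weight(X=1) = 1/5
Total weight = 1/10 + 1/5 = 3/10
P(X=0 | obs) = 1/10 / 3/10 = 1/3
P(X=1 | obs) = 1/5 / 3/10 = 2/3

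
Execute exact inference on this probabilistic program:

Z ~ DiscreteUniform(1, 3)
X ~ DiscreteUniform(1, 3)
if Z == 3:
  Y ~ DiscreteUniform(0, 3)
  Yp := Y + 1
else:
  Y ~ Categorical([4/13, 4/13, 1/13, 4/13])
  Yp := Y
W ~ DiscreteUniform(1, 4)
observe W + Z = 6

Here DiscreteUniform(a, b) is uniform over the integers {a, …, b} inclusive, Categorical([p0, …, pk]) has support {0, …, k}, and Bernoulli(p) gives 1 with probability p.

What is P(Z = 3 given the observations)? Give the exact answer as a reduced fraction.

P(Z = 3 | obs) = 1/2

Enumerate traces; 24 have nonzero weight after conditioning:
  (Z=2, X=1, Y=0, W=4) weight 1/117
  (Z=2, X=1, Y=1, W=4) weight 1/117
  (Z=2, X=1, Y=2, W=4) weight 1/468
  (Z=2, X=1, Y=3, W=4) weight 1/117
  (Z=2, X=2, Y=0, W=4) weight 1/117
  (Z=2, X=2, Y=1, W=4) weight 1/117
  (Z=2, X=2, Y=2, W=4) weight 1/468
  (Z=2, X=2, Y=3, W=4) weight 1/117
  (Z=3, X=1, Y=0, W=3) weight 1/144
  … 15 more
Group by Z:
  weight(Z=2) = 1/12
  weight(Z=3) = 1/12
Total weight = 1/12 + 1/12 = 1/6
P(Z=2 | obs) = 1/12 / 1/6 = 1/2
P(Z=3 | obs) = 1/12 / 1/6 = 1/2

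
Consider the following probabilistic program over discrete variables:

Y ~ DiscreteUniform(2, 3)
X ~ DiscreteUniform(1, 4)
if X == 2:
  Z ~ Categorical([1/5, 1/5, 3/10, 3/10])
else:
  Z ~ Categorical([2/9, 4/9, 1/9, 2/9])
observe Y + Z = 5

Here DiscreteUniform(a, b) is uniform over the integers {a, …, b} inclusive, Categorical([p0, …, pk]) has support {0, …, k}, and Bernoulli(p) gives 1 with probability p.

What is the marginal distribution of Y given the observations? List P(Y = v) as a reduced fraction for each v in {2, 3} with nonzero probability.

Enumerate traces; 8 have nonzero weight after conditioning:
  (Y=2, X=1, Z=3) weight 1/36
  (Y=2, X=2, Z=3) weight 3/80
  (Y=2, X=3, Z=3) weight 1/36
  (Y=2, X=4, Z=3) weight 1/36
  (Y=3, X=1, Z=2) weight 1/72
  (Y=3, X=2, Z=2) weight 3/80
  (Y=3, X=3, Z=2) weight 1/72
  (Y=3, X=4, Z=2) weight 1/72
Group by Y:
  weight(Y=2) = 29/240
  weight(Y=3) = 19/240
Total weight = 29/240 + 19/240 = 1/5
P(Y=2 | obs) = 29/240 / 1/5 = 29/48
P(Y=3 | obs) = 19/240 / 1/5 = 19/48

P(Y=2) = 29/48, P(Y=3) = 19/48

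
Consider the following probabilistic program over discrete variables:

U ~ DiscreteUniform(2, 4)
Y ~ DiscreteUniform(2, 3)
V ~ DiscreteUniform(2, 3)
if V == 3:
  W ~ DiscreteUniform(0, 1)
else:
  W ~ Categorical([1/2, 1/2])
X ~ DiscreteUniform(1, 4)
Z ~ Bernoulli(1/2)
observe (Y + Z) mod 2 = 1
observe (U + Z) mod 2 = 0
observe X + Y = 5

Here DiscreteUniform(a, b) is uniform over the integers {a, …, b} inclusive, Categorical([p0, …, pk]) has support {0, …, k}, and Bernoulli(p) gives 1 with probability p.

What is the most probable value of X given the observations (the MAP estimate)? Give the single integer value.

Enumerate traces; 12 have nonzero weight after conditioning:
  (U=2, Y=3, V=2, W=0, X=2, Z=0) weight 1/192
  (U=2, Y=3, V=2, W=1, X=2, Z=0) weight 1/192
  (U=2, Y=3, V=3, W=0, X=2, Z=0) weight 1/192
  (U=2, Y=3, V=3, W=1, X=2, Z=0) weight 1/192
  (U=3, Y=2, V=2, W=0, X=3, Z=1) weight 1/192
  (U=3, Y=2, V=2, W=1, X=3, Z=1) weight 1/192
  (U=3, Y=2, V=3, W=0, X=3, Z=1) weight 1/192
  (U=3, Y=2, V=3, W=1, X=3, Z=1) weight 1/192
  … 4 more
Group by X:
  weight(X=2) = 1/24
  weight(X=3) = 1/48
Total weight = 1/24 + 1/48 = 1/16
P(X=2 | obs) = 1/24 / 1/16 = 2/3
P(X=3 | obs) = 1/48 / 1/16 = 1/3
argmax = 2

argmax_v P(X = v | obs) = 2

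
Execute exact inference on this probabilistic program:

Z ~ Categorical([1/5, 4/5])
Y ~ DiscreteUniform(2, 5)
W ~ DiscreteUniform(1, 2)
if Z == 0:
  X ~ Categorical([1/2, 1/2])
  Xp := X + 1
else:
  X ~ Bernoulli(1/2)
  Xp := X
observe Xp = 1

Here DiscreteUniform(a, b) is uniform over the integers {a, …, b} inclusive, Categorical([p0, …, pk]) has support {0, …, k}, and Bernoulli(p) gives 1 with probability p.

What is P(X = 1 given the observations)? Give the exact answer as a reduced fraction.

P(X = 1 | obs) = 4/5

Enumerate traces; 16 have nonzero weight after conditioning:
  (Z=0, Y=2, W=1, X=0) weight 1/80
  (Z=0, Y=2, W=2, X=0) weight 1/80
  (Z=0, Y=3, W=1, X=0) weight 1/80
  (Z=0, Y=3, W=2, X=0) weight 1/80
  (Z=0, Y=4, W=1, X=0) weight 1/80
  (Z=0, Y=4, W=2, X=0) weight 1/80
  (Z=0, Y=5, W=1, X=0) weight 1/80
  (Z=0, Y=5, W=2, X=0) weight 1/80
  (Z=1, Y=2, W=1, X=1) weight 1/20
  … 7 more
Group by X:
  weight(X=0) = 1/10
  weight(X=1) = 2/5
Total weight = 1/10 + 2/5 = 1/2
P(X=0 | obs) = 1/10 / 1/2 = 1/5
P(X=1 | obs) = 2/5 / 1/2 = 4/5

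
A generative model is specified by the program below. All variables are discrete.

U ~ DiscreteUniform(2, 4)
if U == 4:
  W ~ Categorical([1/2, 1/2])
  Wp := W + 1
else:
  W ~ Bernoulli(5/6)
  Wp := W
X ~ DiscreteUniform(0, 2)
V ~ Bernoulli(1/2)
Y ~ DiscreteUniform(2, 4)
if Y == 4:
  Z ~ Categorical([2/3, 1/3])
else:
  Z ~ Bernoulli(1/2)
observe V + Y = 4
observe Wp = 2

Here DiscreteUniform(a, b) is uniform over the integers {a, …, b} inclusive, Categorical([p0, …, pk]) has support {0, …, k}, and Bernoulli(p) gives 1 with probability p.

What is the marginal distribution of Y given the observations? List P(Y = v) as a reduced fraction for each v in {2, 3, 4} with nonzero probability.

P(Y=3) = 1/2, P(Y=4) = 1/2

Enumerate traces; 12 have nonzero weight after conditioning:
  (U=4, W=1, X=0, V=0, Y=4, Z=0) weight 1/162
  (U=4, W=1, X=0, V=0, Y=4, Z=1) weight 1/324
  (U=4, W=1, X=0, V=1, Y=3, Z=0) weight 1/216
  (U=4, W=1, X=0, V=1, Y=3, Z=1) weight 1/216
  (U=4, W=1, X=1, V=0, Y=4, Z=0) weight 1/162
  (U=4, W=1, X=1, V=0, Y=4, Z=1) weight 1/324
  (U=4, W=1, X=1, V=1, Y=3, Z=0) weight 1/216
  (U=4, W=1, X=1, V=1, Y=3, Z=1) weight 1/216
  … 4 more
Group by Y:
  weight(Y=3) = 1/36
  weight(Y=4) = 1/36
Total weight = 1/36 + 1/36 = 1/18
P(Y=3 | obs) = 1/36 / 1/18 = 1/2
P(Y=4 | obs) = 1/36 / 1/18 = 1/2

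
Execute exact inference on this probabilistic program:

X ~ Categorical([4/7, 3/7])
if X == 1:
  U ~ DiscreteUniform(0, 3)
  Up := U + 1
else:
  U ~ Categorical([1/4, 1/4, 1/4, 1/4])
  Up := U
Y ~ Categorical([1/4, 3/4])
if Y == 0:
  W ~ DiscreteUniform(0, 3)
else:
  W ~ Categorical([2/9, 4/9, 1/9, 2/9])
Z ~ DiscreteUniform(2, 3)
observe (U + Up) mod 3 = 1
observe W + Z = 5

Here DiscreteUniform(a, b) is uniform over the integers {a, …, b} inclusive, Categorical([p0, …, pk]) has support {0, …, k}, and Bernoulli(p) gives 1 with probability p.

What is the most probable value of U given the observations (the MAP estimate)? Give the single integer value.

argmax_v P(U = v | obs) = 2

Enumerate traces; 12 have nonzero weight after conditioning:
  (X=0, U=2, Y=0, W=2, Z=3) weight 1/224
  (X=0, U=2, Y=0, W=3, Z=2) weight 1/224
  (X=0, U=2, Y=1, W=2, Z=3) weight 1/168
  (X=0, U=2, Y=1, W=3, Z=2) weight 1/84
  (X=1, U=0, Y=0, W=2, Z=3) weight 3/896
  (X=1, U=0, Y=0, W=3, Z=2) weight 3/896
  (X=1, U=0, Y=1, W=2, Z=3) weight 1/224
  (X=1, U=0, Y=1, W=3, Z=2) weight 1/112
  (X=1, U=3, Y=0, W=2, Z=3) weight 3/896
  … 3 more
Group by U:
  weight(U=0) = 9/448
  weight(U=2) = 3/112
  weight(U=3) = 9/448
Total weight = 9/448 + 3/112 + 9/448 = 15/224
P(U=0 | obs) = 9/448 / 15/224 = 3/10
P(U=2 | obs) = 3/112 / 15/224 = 2/5
P(U=3 | obs) = 9/448 / 15/224 = 3/10
argmax = 2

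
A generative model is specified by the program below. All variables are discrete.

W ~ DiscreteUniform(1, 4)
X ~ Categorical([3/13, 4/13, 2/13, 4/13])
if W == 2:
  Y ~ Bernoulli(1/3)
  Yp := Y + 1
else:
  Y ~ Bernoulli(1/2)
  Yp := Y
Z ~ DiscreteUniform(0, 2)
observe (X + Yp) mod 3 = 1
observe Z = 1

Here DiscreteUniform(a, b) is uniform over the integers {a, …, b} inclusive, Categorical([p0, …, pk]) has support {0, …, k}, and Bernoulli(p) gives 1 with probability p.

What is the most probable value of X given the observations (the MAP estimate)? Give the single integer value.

Enumerate traces; 12 have nonzero weight after conditioning:
  (W=1, X=0, Y=1, Z=1) weight 1/104
  (W=1, X=1, Y=0, Z=1) weight 1/78
  (W=1, X=3, Y=1, Z=1) weight 1/78
  (W=2, X=0, Y=0, Z=1) weight 1/78
  (W=2, X=2, Y=1, Z=1) weight 1/234
  (W=2, X=3, Y=0, Z=1) weight 2/117
  (W=3, X=0, Y=1, Z=1) weight 1/104
  (W=3, X=1, Y=0, Z=1) weight 1/78
  … 4 more
Group by X:
  weight(X=0) = 1/24
  weight(X=1) = 1/26
  weight(X=2) = 1/234
  weight(X=3) = 1/18
Total weight = 1/24 + 1/26 + 1/234 + 1/18 = 131/936
P(X=0 | obs) = 1/24 / 131/936 = 39/131
P(X=1 | obs) = 1/26 / 131/936 = 36/131
P(X=2 | obs) = 1/234 / 131/936 = 4/131
P(X=3 | obs) = 1/18 / 131/936 = 52/131
argmax = 3

argmax_v P(X = v | obs) = 3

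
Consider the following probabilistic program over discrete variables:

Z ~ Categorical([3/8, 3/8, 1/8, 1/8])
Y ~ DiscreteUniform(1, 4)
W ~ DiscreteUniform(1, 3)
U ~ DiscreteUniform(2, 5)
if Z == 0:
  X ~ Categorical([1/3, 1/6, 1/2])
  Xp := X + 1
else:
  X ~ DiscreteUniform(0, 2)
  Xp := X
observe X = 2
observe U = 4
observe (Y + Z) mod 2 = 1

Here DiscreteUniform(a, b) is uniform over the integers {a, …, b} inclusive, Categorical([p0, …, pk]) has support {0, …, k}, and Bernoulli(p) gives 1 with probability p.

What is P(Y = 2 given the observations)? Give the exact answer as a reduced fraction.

P(Y = 2 | obs) = 4/19

Enumerate traces; 24 have nonzero weight after conditioning:
  (Z=0, Y=1, W=1, U=4, X=2) weight 1/256
  (Z=0, Y=1, W=2, U=4, X=2) weight 1/256
  (Z=0, Y=1, W=3, U=4, X=2) weight 1/256
  (Z=0, Y=3, W=1, U=4, X=2) weight 1/256
  (Z=0, Y=3, W=2, U=4, X=2) weight 1/256
  (Z=0, Y=3, W=3, U=4, X=2) weight 1/256
  (Z=1, Y=2, W=1, U=4, X=2) weight 1/384
  (Z=1, Y=2, W=2, U=4, X=2) weight 1/384
  (Z=1, Y=4, W=1, U=4, X=2) weight 1/384
  … 15 more
Group by Y:
  weight(Y=1) = 11/768
  weight(Y=2) = 1/96
  weight(Y=3) = 11/768
  weight(Y=4) = 1/96
Total weight = 11/768 + 1/96 + 11/768 + 1/96 = 19/384
P(Y=1 | obs) = 11/768 / 19/384 = 11/38
P(Y=2 | obs) = 1/96 / 19/384 = 4/19
P(Y=3 | obs) = 11/768 / 19/384 = 11/38
P(Y=4 | obs) = 1/96 / 19/384 = 4/19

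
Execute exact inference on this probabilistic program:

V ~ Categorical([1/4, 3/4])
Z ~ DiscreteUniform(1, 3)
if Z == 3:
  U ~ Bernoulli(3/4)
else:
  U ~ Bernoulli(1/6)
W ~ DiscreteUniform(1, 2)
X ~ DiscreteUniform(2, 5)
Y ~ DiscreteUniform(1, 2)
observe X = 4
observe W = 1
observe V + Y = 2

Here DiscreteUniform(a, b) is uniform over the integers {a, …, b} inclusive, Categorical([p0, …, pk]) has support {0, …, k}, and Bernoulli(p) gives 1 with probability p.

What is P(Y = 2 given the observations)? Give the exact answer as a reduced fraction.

P(Y = 2 | obs) = 1/4

Enumerate traces; 12 have nonzero weight after conditioning:
  (V=0, Z=1, U=0, W=1, X=4, Y=2) weight 5/1152
  (V=0, Z=1, U=1, W=1, X=4, Y=2) weight 1/1152
  (V=0, Z=2, U=0, W=1, X=4, Y=2) weight 5/1152
  (V=0, Z=2, U=1, W=1, X=4, Y=2) weight 1/1152
  (V=0, Z=3, U=0, W=1, X=4, Y=2) weight 1/768
  (V=0, Z=3, U=1, W=1, X=4, Y=2) weight 1/256
  (V=1, Z=1, U=0, W=1, X=4, Y=1) weight 5/384
  (V=1, Z=1, U=1, W=1, X=4, Y=1) weight 1/384
  … 4 more
Group by Y:
  weight(Y=1) = 3/64
  weight(Y=2) = 1/64
Total weight = 3/64 + 1/64 = 1/16
P(Y=1 | obs) = 3/64 / 1/16 = 3/4
P(Y=2 | obs) = 1/64 / 1/16 = 1/4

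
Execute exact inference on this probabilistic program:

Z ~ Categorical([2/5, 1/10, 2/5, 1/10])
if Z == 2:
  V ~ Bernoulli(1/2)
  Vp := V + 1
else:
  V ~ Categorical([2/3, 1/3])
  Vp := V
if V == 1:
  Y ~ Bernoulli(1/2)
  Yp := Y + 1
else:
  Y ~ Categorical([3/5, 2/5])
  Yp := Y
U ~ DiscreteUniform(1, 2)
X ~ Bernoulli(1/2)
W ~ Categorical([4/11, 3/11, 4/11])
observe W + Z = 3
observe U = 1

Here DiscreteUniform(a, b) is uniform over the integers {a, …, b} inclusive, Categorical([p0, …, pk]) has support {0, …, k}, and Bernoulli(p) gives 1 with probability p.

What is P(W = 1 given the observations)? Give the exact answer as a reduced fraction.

P(W = 1 | obs) = 3/5

Enumerate traces; 24 have nonzero weight after conditioning:
  (Z=1, V=0, Y=0, U=1, X=0, W=2) weight 1/275
  (Z=1, V=0, Y=0, U=1, X=1, W=2) weight 1/275
  (Z=1, V=0, Y=1, U=1, X=0, W=2) weight 2/825
  (Z=1, V=0, Y=1, U=1, X=1, W=2) weight 2/825
  (Z=1, V=1, Y=0, U=1, X=0, W=2) weight 1/660
  (Z=1, V=1, Y=0, U=1, X=1, W=2) weight 1/660
  (Z=1, V=1, Y=1, U=1, X=0, W=2) weight 1/660
  (Z=1, V=1, Y=1, U=1, X=1, W=2) weight 1/660
  (Z=2, V=0, Y=0, U=1, X=0, W=1) weight 9/1100
  (Z=3, V=0, Y=0, U=1, X=0, W=0) weight 1/275
  … 14 more
Group by W:
  weight(W=0) = 1/55
  weight(W=1) = 3/55
  weight(W=2) = 1/55
Total weight = 1/55 + 3/55 + 1/55 = 1/11
P(W=0 | obs) = 1/55 / 1/11 = 1/5
P(W=1 | obs) = 3/55 / 1/11 = 3/5
P(W=2 | obs) = 1/55 / 1/11 = 1/5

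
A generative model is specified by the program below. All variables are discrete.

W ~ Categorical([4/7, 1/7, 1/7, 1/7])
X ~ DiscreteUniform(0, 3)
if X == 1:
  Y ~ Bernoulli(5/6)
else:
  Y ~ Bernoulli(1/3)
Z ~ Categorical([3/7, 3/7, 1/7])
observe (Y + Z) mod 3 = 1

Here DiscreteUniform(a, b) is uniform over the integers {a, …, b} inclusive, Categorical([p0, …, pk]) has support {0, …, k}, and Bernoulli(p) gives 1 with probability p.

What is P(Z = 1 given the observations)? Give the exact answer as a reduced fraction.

Enumerate traces; 32 have nonzero weight after conditioning:
  (W=0, X=0, Y=0, Z=1) weight 2/49
  (W=0, X=0, Y=1, Z=0) weight 1/49
  (W=0, X=1, Y=0, Z=1) weight 1/98
  (W=0, X=1, Y=1, Z=0) weight 5/98
  (W=0, X=2, Y=0, Z=1) weight 2/49
  (W=0, X=2, Y=1, Z=0) weight 1/49
  (W=0, X=3, Y=0, Z=1) weight 2/49
  (W=0, X=3, Y=1, Z=0) weight 1/49
  … 24 more
Group by Z:
  weight(Z=0) = 11/56
  weight(Z=1) = 13/56
Total weight = 11/56 + 13/56 = 3/7
P(Z=0 | obs) = 11/56 / 3/7 = 11/24
P(Z=1 | obs) = 13/56 / 3/7 = 13/24

P(Z = 1 | obs) = 13/24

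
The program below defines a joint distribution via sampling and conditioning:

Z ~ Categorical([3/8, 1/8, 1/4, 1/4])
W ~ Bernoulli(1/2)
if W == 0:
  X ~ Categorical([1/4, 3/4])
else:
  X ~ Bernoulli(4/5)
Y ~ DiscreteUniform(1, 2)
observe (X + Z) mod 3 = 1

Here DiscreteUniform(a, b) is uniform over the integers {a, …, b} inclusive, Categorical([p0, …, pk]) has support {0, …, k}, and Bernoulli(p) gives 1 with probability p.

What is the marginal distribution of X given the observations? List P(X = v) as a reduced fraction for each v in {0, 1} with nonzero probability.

P(X=0) = 9/164, P(X=1) = 155/164

Enumerate traces; 12 have nonzero weight after conditioning:
  (Z=0, W=0, X=1, Y=1) weight 9/128
  (Z=0, W=0, X=1, Y=2) weight 9/128
  (Z=0, W=1, X=1, Y=1) weight 3/40
  (Z=0, W=1, X=1, Y=2) weight 3/40
  (Z=1, W=0, X=0, Y=1) weight 1/128
  (Z=1, W=0, X=0, Y=2) weight 1/128
  (Z=1, W=1, X=0, Y=1) weight 1/160
  (Z=1, W=1, X=0, Y=2) weight 1/160
  … 4 more
Group by X:
  weight(X=0) = 9/320
  weight(X=1) = 31/64
Total weight = 9/320 + 31/64 = 41/80
P(X=0 | obs) = 9/320 / 41/80 = 9/164
P(X=1 | obs) = 31/64 / 41/80 = 155/164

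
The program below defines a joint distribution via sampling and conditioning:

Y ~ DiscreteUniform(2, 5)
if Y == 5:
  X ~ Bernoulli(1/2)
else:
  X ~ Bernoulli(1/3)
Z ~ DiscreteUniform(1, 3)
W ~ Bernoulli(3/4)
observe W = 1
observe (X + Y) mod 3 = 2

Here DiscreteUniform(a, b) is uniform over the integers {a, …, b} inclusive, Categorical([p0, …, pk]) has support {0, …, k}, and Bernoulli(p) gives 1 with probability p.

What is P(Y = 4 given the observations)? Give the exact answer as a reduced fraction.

Enumerate traces; 9 have nonzero weight after conditioning:
  (Y=2, X=0, Z=1, W=1) weight 1/24
  (Y=2, X=0, Z=2, W=1) weight 1/24
  (Y=2, X=0, Z=3, W=1) weight 1/24
  (Y=4, X=1, Z=1, W=1) weight 1/48
  (Y=4, X=1, Z=2, W=1) weight 1/48
  (Y=4, X=1, Z=3, W=1) weight 1/48
  (Y=5, X=0, Z=1, W=1) weight 1/32
  (Y=5, X=0, Z=2, W=1) weight 1/32
  … 1 more
Group by Y:
  weight(Y=2) = 1/8
  weight(Y=4) = 1/16
  weight(Y=5) = 3/32
Total weight = 1/8 + 1/16 + 3/32 = 9/32
P(Y=2 | obs) = 1/8 / 9/32 = 4/9
P(Y=4 | obs) = 1/16 / 9/32 = 2/9
P(Y=5 | obs) = 3/32 / 9/32 = 1/3

P(Y = 4 | obs) = 2/9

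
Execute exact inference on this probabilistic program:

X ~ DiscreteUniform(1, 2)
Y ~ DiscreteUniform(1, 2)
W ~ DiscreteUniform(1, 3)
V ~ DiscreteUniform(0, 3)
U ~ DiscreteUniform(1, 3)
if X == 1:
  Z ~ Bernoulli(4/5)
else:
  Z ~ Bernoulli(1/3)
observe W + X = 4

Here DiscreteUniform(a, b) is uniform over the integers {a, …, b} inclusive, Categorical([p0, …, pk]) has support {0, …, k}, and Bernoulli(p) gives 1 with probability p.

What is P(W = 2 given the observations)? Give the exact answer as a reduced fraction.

Enumerate traces; 96 have nonzero weight after conditioning:
  (X=1, Y=1, W=3, V=0, U=1, Z=0) weight 1/720
  (X=1, Y=1, W=3, V=0, U=1, Z=1) weight 1/180
  (X=1, Y=1, W=3, V=0, U=2, Z=0) weight 1/720
  (X=1, Y=1, W=3, V=0, U=2, Z=1) weight 1/180
  (X=1, Y=1, W=3, V=0, U=3, Z=0) weight 1/720
  (X=1, Y=1, W=3, V=0, U=3, Z=1) weight 1/180
  (X=1, Y=1, W=3, V=1, U=1, Z=0) weight 1/720
  (X=1, Y=1, W=3, V=1, U=1, Z=1) weight 1/180
  (X=2, Y=1, W=2, V=0, U=1, Z=0) weight 1/216
  … 87 more
Group by W:
  weight(W=2) = 1/6
  weight(W=3) = 1/6
Total weight = 1/6 + 1/6 = 1/3
P(W=2 | obs) = 1/6 / 1/3 = 1/2
P(W=3 | obs) = 1/6 / 1/3 = 1/2

P(W = 2 | obs) = 1/2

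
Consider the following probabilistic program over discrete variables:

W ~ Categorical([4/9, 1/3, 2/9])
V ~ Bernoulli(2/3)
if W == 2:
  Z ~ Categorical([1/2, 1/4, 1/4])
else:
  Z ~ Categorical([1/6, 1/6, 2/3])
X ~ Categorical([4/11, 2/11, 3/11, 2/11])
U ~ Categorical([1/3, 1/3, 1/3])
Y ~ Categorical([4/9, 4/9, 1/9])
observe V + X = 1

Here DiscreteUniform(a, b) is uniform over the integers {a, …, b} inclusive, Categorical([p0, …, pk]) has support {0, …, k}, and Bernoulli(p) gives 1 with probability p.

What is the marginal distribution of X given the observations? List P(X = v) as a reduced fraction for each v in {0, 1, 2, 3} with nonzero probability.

P(X=0) = 4/5, P(X=1) = 1/5

Enumerate traces; 162 have nonzero weight after conditioning:
  (W=0, V=0, Z=0, X=1, U=0, Y=0) weight 16/24057
  (W=0, V=0, Z=0, X=1, U=0, Y=1) weight 16/24057
  (W=0, V=0, Z=0, X=1, U=0, Y=2) weight 4/24057
  (W=0, V=0, Z=0, X=1, U=1, Y=0) weight 16/24057
  (W=0, V=0, Z=0, X=1, U=1, Y=1) weight 16/24057
  (W=0, V=0, Z=0, X=1, U=1, Y=2) weight 4/24057
  (W=0, V=0, Z=0, X=1, U=2, Y=0) weight 16/24057
  (W=0, V=0, Z=0, X=1, U=2, Y=1) weight 16/24057
  (W=0, V=1, Z=0, X=0, U=0, Y=0) weight 64/24057
  … 153 more
Group by X:
  weight(X=0) = 8/33
  weight(X=1) = 2/33
Total weight = 8/33 + 2/33 = 10/33
P(X=0 | obs) = 8/33 / 10/33 = 4/5
P(X=1 | obs) = 2/33 / 10/33 = 1/5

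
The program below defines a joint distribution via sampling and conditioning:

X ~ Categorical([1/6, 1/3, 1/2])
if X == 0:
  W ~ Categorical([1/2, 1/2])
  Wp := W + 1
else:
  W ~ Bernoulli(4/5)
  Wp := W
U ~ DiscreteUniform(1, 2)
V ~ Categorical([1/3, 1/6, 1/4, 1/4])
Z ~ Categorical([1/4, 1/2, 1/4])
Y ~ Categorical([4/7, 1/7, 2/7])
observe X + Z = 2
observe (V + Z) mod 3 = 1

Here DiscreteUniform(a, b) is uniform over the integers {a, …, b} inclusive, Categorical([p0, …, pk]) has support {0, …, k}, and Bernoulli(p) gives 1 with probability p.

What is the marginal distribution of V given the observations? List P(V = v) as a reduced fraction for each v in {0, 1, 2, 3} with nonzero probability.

P(V=0) = 16/37, P(V=1) = 6/37, P(V=2) = 3/37, P(V=3) = 12/37

Enumerate traces; 48 have nonzero weight after conditioning:
  (X=0, W=0, U=1, V=2, Z=2, Y=0) weight 1/672
  (X=0, W=0, U=1, V=2, Z=2, Y=1) weight 1/2688
  (X=0, W=0, U=1, V=2, Z=2, Y=2) weight 1/1344
  (X=0, W=0, U=2, V=2, Z=2, Y=0) weight 1/672
  (X=0, W=0, U=2, V=2, Z=2, Y=1) weight 1/2688
  (X=0, W=0, U=2, V=2, Z=2, Y=2) weight 1/1344
  (X=0, W=1, U=1, V=2, Z=2, Y=0) weight 1/672
  (X=0, W=1, U=1, V=2, Z=2, Y=1) weight 1/2688
  (X=1, W=0, U=1, V=0, Z=1, Y=0) weight 1/315
  (X=1, W=0, U=1, V=3, Z=1, Y=0) weight 1/420
  … 38 more
Group by V:
  weight(V=0) = 1/18
  weight(V=1) = 1/48
  weight(V=2) = 1/96
  weight(V=3) = 1/24
Total weight = 1/18 + 1/48 + 1/96 + 1/24 = 37/288
P(V=0 | obs) = 1/18 / 37/288 = 16/37
P(V=1 | obs) = 1/48 / 37/288 = 6/37
P(V=2 | obs) = 1/96 / 37/288 = 3/37
P(V=3 | obs) = 1/24 / 37/288 = 12/37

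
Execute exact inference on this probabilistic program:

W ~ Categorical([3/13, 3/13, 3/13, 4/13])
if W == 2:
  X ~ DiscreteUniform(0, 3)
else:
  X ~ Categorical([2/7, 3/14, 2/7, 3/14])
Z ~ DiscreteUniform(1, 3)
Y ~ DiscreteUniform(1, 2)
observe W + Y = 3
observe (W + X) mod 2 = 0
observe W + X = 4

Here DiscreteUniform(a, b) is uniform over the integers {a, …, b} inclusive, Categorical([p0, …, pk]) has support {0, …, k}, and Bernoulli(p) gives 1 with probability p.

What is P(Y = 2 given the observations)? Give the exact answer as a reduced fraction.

Enumerate traces; 6 have nonzero weight after conditioning:
  (W=1, X=3, Z=1, Y=2) weight 3/364
  (W=1, X=3, Z=2, Y=2) weight 3/364
  (W=1, X=3, Z=3, Y=2) weight 3/364
  (W=2, X=2, Z=1, Y=1) weight 1/104
  (W=2, X=2, Z=2, Y=1) weight 1/104
  (W=2, X=2, Z=3, Y=1) weight 1/104
Group by Y:
  weight(Y=1) = 3/104
  weight(Y=2) = 9/364
Total weight = 3/104 + 9/364 = 3/56
P(Y=1 | obs) = 3/104 / 3/56 = 7/13
P(Y=2 | obs) = 9/364 / 3/56 = 6/13

P(Y = 2 | obs) = 6/13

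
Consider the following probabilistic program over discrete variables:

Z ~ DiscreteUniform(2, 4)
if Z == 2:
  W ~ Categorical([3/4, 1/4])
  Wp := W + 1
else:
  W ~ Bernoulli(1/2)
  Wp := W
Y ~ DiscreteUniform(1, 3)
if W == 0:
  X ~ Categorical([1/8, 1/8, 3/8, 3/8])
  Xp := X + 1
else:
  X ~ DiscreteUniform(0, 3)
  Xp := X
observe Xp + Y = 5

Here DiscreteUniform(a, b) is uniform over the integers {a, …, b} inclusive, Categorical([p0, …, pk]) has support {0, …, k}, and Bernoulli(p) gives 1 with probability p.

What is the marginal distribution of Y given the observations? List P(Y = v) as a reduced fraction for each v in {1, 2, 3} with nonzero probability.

P(Y=1) = 7/23, P(Y=2) = 31/69, P(Y=3) = 17/69

Enumerate traces; 15 have nonzero weight after conditioning:
  (Z=2, W=0, Y=1, X=3) weight 1/32
  (Z=2, W=0, Y=2, X=2) weight 1/32
  (Z=2, W=0, Y=3, X=1) weight 1/96
  (Z=2, W=1, Y=2, X=3) weight 1/144
  (Z=2, W=1, Y=3, X=2) weight 1/144
  (Z=3, W=0, Y=1, X=3) weight 1/48
  (Z=3, W=0, Y=2, X=2) weight 1/48
  (Z=3, W=0, Y=3, X=1) weight 1/144
  … 7 more
Group by Y:
  weight(Y=1) = 7/96
  weight(Y=2) = 31/288
  weight(Y=3) = 17/288
Total weight = 7/96 + 31/288 + 17/288 = 23/96
P(Y=1 | obs) = 7/96 / 23/96 = 7/23
P(Y=2 | obs) = 31/288 / 23/96 = 31/69
P(Y=3 | obs) = 17/288 / 23/96 = 17/69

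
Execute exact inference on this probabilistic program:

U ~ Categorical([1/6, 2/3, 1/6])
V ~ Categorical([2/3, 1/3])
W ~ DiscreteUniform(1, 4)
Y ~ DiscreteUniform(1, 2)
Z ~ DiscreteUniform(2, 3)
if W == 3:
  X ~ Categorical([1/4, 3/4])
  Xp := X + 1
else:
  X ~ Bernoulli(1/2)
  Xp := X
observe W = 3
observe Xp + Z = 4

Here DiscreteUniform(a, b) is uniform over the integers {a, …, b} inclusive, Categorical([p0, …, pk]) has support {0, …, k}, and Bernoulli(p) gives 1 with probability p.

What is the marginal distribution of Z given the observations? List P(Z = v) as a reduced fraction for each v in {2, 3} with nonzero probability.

P(Z=2) = 3/4, P(Z=3) = 1/4

Enumerate traces; 24 have nonzero weight after conditioning:
  (U=0, V=0, W=3, Y=1, Z=2, X=1) weight 1/192
  (U=0, V=0, W=3, Y=1, Z=3, X=0) weight 1/576
  (U=0, V=0, W=3, Y=2, Z=2, X=1) weight 1/192
  (U=0, V=0, W=3, Y=2, Z=3, X=0) weight 1/576
  (U=0, V=1, W=3, Y=1, Z=2, X=1) weight 1/384
  (U=0, V=1, W=3, Y=1, Z=3, X=0) weight 1/1152
  (U=0, V=1, W=3, Y=2, Z=2, X=1) weight 1/384
  (U=0, V=1, W=3, Y=2, Z=3, X=0) weight 1/1152
  … 16 more
Group by Z:
  weight(Z=2) = 3/32
  weight(Z=3) = 1/32
Total weight = 3/32 + 1/32 = 1/8
P(Z=2 | obs) = 3/32 / 1/8 = 3/4
P(Z=3 | obs) = 1/32 / 1/8 = 1/4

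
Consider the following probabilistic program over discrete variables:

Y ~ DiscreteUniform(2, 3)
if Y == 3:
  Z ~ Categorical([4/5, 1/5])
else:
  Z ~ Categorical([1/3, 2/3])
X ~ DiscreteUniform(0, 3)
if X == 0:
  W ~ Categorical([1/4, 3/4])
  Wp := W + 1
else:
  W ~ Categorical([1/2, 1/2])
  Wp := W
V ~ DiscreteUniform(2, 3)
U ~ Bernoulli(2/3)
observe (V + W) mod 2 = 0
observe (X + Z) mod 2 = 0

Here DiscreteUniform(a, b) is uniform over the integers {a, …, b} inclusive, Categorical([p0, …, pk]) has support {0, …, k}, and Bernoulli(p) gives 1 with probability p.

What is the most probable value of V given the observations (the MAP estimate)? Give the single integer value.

Enumerate traces; 32 have nonzero weight after conditioning:
  (Y=2, Z=0, X=0, W=0, V=2, U=0) weight 1/576
  (Y=2, Z=0, X=0, W=0, V=2, U=1) weight 1/288
  (Y=2, Z=0, X=0, W=1, V=3, U=0) weight 1/192
  (Y=2, Z=0, X=0, W=1, V=3, U=1) weight 1/96
  (Y=2, Z=0, X=2, W=0, V=2, U=0) weight 1/288
  (Y=2, Z=0, X=2, W=0, V=2, U=1) weight 1/144
  (Y=2, Z=0, X=2, W=1, V=3, U=0) weight 1/288
  (Y=2, Z=0, X=2, W=1, V=3, U=1) weight 1/144
  … 24 more
Group by V:
  weight(V=2) = 103/960
  weight(V=3) = 137/960
Total weight = 103/960 + 137/960 = 1/4
P(V=2 | obs) = 103/960 / 1/4 = 103/240
P(V=3 | obs) = 137/960 / 1/4 = 137/240
argmax = 3

argmax_v P(V = v | obs) = 3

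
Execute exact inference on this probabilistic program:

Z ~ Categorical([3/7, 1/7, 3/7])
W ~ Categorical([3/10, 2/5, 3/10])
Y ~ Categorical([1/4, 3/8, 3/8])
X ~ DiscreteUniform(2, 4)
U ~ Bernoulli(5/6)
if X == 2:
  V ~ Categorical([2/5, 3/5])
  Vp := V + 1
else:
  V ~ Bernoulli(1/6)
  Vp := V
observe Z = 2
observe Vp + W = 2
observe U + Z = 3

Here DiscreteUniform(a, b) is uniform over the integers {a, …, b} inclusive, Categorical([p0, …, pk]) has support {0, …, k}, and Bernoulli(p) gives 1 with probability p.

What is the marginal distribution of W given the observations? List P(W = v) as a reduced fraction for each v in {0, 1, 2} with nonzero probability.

Enumerate traces; 18 have nonzero weight after conditioning:
  (Z=2, W=0, Y=0, X=2, U=1, V=1) weight 3/560
  (Z=2, W=0, Y=1, X=2, U=1, V=1) weight 9/1120
  (Z=2, W=0, Y=2, X=2, U=1, V=1) weight 9/1120
  (Z=2, W=1, Y=0, X=2, U=1, V=0) weight 1/210
  (Z=2, W=1, Y=0, X=3, U=1, V=1) weight 1/504
  (Z=2, W=1, Y=0, X=4, U=1, V=1) weight 1/504
  (Z=2, W=1, Y=1, X=2, U=1, V=0) weight 1/140
  (Z=2, W=1, Y=1, X=3, U=1, V=1) weight 1/336
  (Z=2, W=2, Y=0, X=3, U=1, V=0) weight 5/672
  … 9 more
Group by W:
  weight(W=0) = 3/140
  weight(W=1) = 11/315
  weight(W=2) = 5/84
Total weight = 3/140 + 11/315 + 5/84 = 73/630
P(W=0 | obs) = 3/140 / 73/630 = 27/146
P(W=1 | obs) = 11/315 / 73/630 = 22/73
P(W=2 | obs) = 5/84 / 73/630 = 75/146

P(W=0) = 27/146, P(W=1) = 22/73, P(W=2) = 75/146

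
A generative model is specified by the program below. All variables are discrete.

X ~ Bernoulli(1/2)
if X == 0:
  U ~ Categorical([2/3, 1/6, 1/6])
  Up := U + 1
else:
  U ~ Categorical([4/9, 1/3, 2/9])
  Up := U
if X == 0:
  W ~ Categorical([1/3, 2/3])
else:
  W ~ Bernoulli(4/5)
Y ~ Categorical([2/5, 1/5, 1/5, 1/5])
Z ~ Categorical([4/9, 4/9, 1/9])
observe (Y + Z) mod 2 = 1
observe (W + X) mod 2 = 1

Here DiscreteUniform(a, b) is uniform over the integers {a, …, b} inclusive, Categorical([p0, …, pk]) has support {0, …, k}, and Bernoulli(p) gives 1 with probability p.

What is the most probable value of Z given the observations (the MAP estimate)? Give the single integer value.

Enumerate traces; 36 have nonzero weight after conditioning:
  (X=0, U=0, W=1, Y=0, Z=1) weight 16/405
  (X=0, U=0, W=1, Y=1, Z=0) weight 8/405
  (X=0, U=0, W=1, Y=1, Z=2) weight 2/405
  (X=0, U=0, W=1, Y=2, Z=1) weight 8/405
  (X=0, U=0, W=1, Y=3, Z=0) weight 8/405
  (X=0, U=0, W=1, Y=3, Z=2) weight 2/405
  (X=0, U=1, W=1, Y=0, Z=1) weight 4/405
  (X=0, U=1, W=1, Y=1, Z=0) weight 2/405
  … 28 more
Group by Z:
  weight(Z=0) = 52/675
  weight(Z=1) = 26/225
  weight(Z=2) = 13/675
Total weight = 52/675 + 26/225 + 13/675 = 143/675
P(Z=0 | obs) = 52/675 / 143/675 = 4/11
P(Z=1 | obs) = 26/225 / 143/675 = 6/11
P(Z=2 | obs) = 13/675 / 143/675 = 1/11
argmax = 1

argmax_v P(Z = v | obs) = 1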